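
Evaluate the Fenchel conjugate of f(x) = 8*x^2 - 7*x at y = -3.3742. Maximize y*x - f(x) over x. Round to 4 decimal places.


f*(y) = sup_x {y*x - a*x^2 - b*x} = sup_x {(y-b)*x - a*x^2}
FOC: (y - b) - 2a*x = 0 => x* = (y - b)/(2a)
x* = (-3.3742 + 7)/(2*8) = 0.2266
f*(-3.3742) = (y-b)^2/(4a) = (-3.3742 + 7)^2/(4*8)
= 13.1464/32 = 0.4108


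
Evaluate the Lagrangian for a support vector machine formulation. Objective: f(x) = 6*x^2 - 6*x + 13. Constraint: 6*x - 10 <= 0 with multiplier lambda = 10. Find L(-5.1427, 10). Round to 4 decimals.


Step 1: Evaluate f(x).
f(-5.1427) = 6*(-5.1427)^2 - 6*(-5.1427) + 13 = 202.5404
Step 2: Evaluate g(x).
g(-5.1427) = 6*-5.1427 - 10 = -40.8562
Step 3: Compute Lagrangian.
L = 202.5404 + 10*-40.8562 = -206.0216


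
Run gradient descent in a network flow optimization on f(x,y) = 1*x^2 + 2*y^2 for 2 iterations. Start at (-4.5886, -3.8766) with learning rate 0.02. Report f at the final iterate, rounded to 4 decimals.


Gradient descent on f(x,y) = 1*x^2 + 2*y^2.
Starting point: (-4.5886, -3.8766), alpha = 0.02
Step 1: grad_x = 2*1*-4.5886 = -9.1772, grad_y = 2*2*-3.8766 = -15.5064
  x_1 = -4.5886 - 0.02*-9.1772 = -4.4051
  y_1 = -3.8766 - 0.02*-15.5064 = -3.5665
Step 2: grad_x = 2*1*-4.4051 = -8.8101, grad_y = 2*2*-3.5665 = -14.2659
  x_2 = -4.4051 - 0.02*-8.8101 = -4.2289
  y_2 = -3.5665 - 0.02*-14.2659 = -3.2812
f(-4.2289, -3.2812) = 1*(-4.2289)^2 + 2*(-3.2812)^2 = 39.4152


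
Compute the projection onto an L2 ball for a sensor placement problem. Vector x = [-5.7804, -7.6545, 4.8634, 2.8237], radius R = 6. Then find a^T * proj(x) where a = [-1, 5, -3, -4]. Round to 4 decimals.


Step 1: Compute ||x|| (intermediates to 6 decimals).
||x|| = sqrt((-5.7804)^2 + (-7.6545)^2 + 4.8634^2 + 2.8237^2) = 11.118918
Step 2: Project.
Since ||x|| > R, scale = R/||x|| = 6/11.118918 = 0.539621, proj(x) = scale * x
proj(x) = [-3.119225, -4.130529, 2.624393, 1.523728]
Step 3: Dot product.
a^T * proj(x) = -1*(-3.119225) + 5*(-4.130529) - 3*2.624393 - 4*1.523728 = -31.5015


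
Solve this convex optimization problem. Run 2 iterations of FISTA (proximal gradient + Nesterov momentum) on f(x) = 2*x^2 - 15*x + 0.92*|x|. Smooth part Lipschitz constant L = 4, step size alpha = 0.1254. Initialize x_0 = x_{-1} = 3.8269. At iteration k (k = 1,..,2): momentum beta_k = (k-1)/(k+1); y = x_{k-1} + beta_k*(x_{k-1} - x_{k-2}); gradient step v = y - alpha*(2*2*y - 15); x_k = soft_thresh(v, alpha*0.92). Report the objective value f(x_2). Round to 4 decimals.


FISTA on f(x) = 2*x^2 - 15*x + 0.92*|x|
L = 4, alpha = 0.1254
Iteration 1: beta = 0.0, y = 3.8269 + 0.0*(3.8269 - 3.8269) = 3.8269
  grad(y) = 0.3076, v = y - alpha*grad = 3.7883
  prox(v) = soft_thresh(3.7883, 0.1154) = 3.673
Iteration 2: beta = 0.3333, y = 3.673 + 0.3333*(3.673 - 3.8269) = 3.6216
  grad(y) = -0.5134, v = y - alpha*grad = 3.686
  prox(v) = soft_thresh(3.686, 0.1154) = 3.5707
f(x_2) = 2*3.5707^2 - 15*3.5707 + 0.92*|3.5707| = -24.7757


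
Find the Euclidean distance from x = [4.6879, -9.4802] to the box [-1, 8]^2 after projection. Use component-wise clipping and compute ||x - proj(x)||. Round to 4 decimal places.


Project each component onto [-1, 8].
clip(4.6879) = 4.6879, clip(-9.4802) = -1.0
Projection = [4.6879, -1.0]
Squared diffs: [0.0, 71.9138]
Distance = sqrt(71.9138) = 8.4802


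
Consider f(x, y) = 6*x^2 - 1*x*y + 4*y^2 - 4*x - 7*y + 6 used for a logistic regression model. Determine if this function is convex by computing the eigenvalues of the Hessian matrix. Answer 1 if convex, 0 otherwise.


The Hessian of f(x,y) = 6*x^2 - 1*x*y + 4*y^2 - 4*x - 7*y + 6 is:
H = [[12, -1], [-1, 8]]
Trace = 12 + 8 = 20
Determinant = 12*8 - (-1)^2 = 95
Discriminant = (20)^2 - 4*95 = 20.0
Eigenvalues: lambda_1 = 7.7639, lambda_2 = 12.2361
The function is convex.

1


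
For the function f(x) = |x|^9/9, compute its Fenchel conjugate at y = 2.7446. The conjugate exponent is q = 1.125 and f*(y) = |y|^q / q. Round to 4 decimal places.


The conjugate exponent q satisfies 1/p + 1/q = 1.
p = 9, so q = 9/(9 - 1) = 1.125
|y|^q = 2.7446^1.125 = 3.1138
f*(2.7446) = 3.1138 / 1.125 = 2.7678


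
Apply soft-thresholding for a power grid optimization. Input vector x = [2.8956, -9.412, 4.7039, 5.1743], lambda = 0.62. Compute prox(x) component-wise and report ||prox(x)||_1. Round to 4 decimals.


Soft-thresholding with lambda = 0.62:
prox(2.8956) = sign(2.8956)*max(|2.8956| - 0.62, 0) = 2.2756
prox(-9.412) = sign(-9.412)*max(|-9.412| - 0.62, 0) = -8.792
prox(4.7039) = sign(4.7039)*max(|4.7039| - 0.62, 0) = 4.0839
prox(5.1743) = sign(5.1743)*max(|5.1743| - 0.62, 0) = 4.5543
prox(x) = [2.2756, -8.792, 4.0839, 4.5543]
||prox(x)||_1 = 2.2756 + 8.792 + 4.0839 + 4.5543 = 19.7058


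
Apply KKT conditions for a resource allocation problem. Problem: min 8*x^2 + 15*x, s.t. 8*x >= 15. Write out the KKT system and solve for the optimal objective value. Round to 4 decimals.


Step 1: Try lambda = 0 (constraint inactive).
x_unc = -15/(2*8) = -0.9375
Check: 8*-0.9375 = -7.5 < 15 -- violated!
Step 2: Constraint must be active: 8*x = 15
x* = 15/8 = 1.875
lambda = (2*8*1.875 + 15)/8 = 5.625
Step 3: Compute optimal value.
f(x*) = 8*1.875^2 + 15*1.875 = 56.25


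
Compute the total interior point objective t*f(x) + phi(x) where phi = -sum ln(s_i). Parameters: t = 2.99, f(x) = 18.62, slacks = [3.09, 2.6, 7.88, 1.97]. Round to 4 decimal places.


Step 1: Compute log-barrier.
ln values: [1.1282, 0.9555, 2.0643, 0.678]
phi = -(1.1282 + 0.9555 + 2.0643 + 0.678) = -4.826
Step 2: Compute augmented objective.
t*f(x) = 2.99*18.62 = 55.6738
Total = 55.6738 - 4.826 = 50.8478


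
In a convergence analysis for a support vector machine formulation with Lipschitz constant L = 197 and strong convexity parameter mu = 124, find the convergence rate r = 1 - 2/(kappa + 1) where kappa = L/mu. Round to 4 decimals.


Step 1: Compute the condition number.
kappa = L/mu = 197/124 = 1.5887
Step 2: Compute the convergence rate.
r = 1 - 2/(kappa + 1) = 1 - 2*mu/(L + mu) = (L - mu)/(L + mu) = 73/321 = 0.2274


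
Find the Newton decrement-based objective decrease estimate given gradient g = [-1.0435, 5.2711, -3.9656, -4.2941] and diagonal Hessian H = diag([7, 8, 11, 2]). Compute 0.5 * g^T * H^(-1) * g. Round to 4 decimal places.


Step 1: H is diagonal, so H^(-1) * g = [-0.1491, 0.6589, -0.3605, -2.1471].
Step 2: g^T H^(-1) g = sum_i g_i^2 / H_ii
  = (-1.0435)^2/7 + (5.2711)^2/8 + (-3.9656)^2/11 + (-4.2941)^2/2
  = 0.1556 + 3.4731 + 1.4296 + 9.2196 = 14.2779
Step 3: Objective decrease = 0.5 * g^T H^(-1) g = 7.139


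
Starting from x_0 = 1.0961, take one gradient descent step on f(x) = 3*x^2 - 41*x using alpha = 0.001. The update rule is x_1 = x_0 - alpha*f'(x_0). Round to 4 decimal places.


We compute the gradient at x_0 and apply the update.
f'(x) = 6*x - 41
f'(1.0961) = 6*1.0961 - 41 = -34.4234
x_1 = 1.0961 - 0.001*-34.4234 = 1.1305


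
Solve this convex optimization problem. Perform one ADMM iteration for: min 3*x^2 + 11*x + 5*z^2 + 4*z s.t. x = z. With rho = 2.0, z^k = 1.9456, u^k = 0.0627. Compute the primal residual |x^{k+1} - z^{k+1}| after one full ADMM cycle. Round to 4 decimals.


ADMM iteration with rho = 2.0, z^k = 1.9456, u^k = 0.0627
Step 1: x-update.
Minimize 3*x^2 + 11*x + (2.0/2)*(x - 1.9456 + 0.0627)^2
FOC: (2*3 + 2.0)*x = -11 + 2.0*(1.9456 - 0.0627)
x^{k+1} = -0.9043
Step 2: z-update.
Minimize 5*z^2 + 4*z + (2.0/2)*(-0.9043 - z + 0.0627)^2
FOC: (2*5 + 2.0)*z = -4 + 2.0*(-0.9043 + 0.0627)
z^{k+1} = -0.4736
Step 3: u-update.
u^{k+1} = 0.0627 - 0.9043 + 0.4736 = -0.368
Step 4: Primal residual = |-0.9043 + 0.4736| = 0.4307


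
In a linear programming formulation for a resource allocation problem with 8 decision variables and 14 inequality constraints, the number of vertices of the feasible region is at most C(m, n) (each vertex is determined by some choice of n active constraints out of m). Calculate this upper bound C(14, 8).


Each vertex corresponds to some choice of n active constraints out of m, so the number of vertices is at most C(m, n) = m! / (n!(m-n)!).
m = 14, n = 8
Numerator: 14 * 13 * 12 * 11 * 10 * 9 * 8 * 7
Denominator: 8! = 40320
C(14, 8) = 3003


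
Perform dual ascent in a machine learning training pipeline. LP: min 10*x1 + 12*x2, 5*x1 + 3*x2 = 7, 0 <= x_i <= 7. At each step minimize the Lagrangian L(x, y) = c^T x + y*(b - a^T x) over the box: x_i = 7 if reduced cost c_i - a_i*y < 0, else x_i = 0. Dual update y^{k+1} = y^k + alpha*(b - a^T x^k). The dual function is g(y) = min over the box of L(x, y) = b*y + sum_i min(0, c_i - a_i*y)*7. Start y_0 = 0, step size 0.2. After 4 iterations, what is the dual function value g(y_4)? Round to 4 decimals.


Dual ascent for LP: min 10*x1 + 12*x2, 5*x1 + 3*x2 = 7, 0 <= x_i <= 7
Step 1: y^k = 0.0, reduced costs: (10.0, 12.0)
  x^k = (0.0, 0.0), subgradient = b - a^T x = 7.0
  y^{k+1} = 0.0 + 0.2*7.0 = 1.4
Step 2: y^k = 1.4, reduced costs: (3.0, 7.8)
  x^k = (0.0, 0.0), subgradient = b - a^T x = 7.0
  y^{k+1} = 1.4 + 0.2*7.0 = 2.8
Step 3: y^k = 2.8, reduced costs: (-4.0, 3.6)
  x^k = (7.0, 0.0), subgradient = b - a^T x = -28.0
  y^{k+1} = 2.8 + 0.2*-28.0 = -2.8
Step 4: y^k = -2.8, reduced costs: (24.0, 20.4)
  x^k = (0.0, 0.0), subgradient = b - a^T x = 7.0
  y^{k+1} = -2.8 + 0.2*7.0 = -1.4
Dual objective at y_4 = -1.4: reduced costs (17.0, 16.2), box minimizer x = (0.0, 0.0)
g(y_4) = b*y + (c1 - a1*y)*x1 + (c2 - a2*y)*x2 = 7*(-1.4) + 17.0*0.0 + 16.2*0.0 = -9.8 + 0.0 + 0.0 = -9.8


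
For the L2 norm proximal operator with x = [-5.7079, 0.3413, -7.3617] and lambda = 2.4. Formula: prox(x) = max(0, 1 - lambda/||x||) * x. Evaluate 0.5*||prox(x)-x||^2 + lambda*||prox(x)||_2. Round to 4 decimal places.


Step 1: Compute ||x||.
||x|| = 9.3215
Step 2: Compute scaling factor.
scale = max(0, 1 - 2.4/9.3215) = 0.7425
Step 3: prox(x) = [-4.2383, 0.2534, -5.4663]
||prox(x)|| = 6.9215
Step 4: Proximal objective.
0.5*||prox-x||^2 = 2.88
lambda*||prox|| = 16.6116
Total = 19.4917


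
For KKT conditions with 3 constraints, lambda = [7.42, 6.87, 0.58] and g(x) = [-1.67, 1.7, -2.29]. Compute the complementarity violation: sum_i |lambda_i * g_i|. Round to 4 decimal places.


KKT complementary slackness check:
lambda_1 * g_1 = 7.42 * -1.67 = -12.3914
lambda_2 * g_2 = 6.87 * 1.7 = 11.679
lambda_3 * g_3 = 0.58 * -2.29 = -1.3282
Total violation = 12.3914 + 11.679 + 1.3282 = 25.3986


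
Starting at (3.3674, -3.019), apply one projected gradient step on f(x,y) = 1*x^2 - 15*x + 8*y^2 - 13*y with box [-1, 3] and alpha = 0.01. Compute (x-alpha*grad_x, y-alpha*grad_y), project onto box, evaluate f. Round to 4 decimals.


Step 1: Compute gradient at (3.3674, -3.019).
grad_x = 2*1*3.3674 - 15 = -8.2652
grad_y = 2*8*-3.019 - 13 = -61.304
Step 2: Gradient step.
x_raw = 3.3674 - 0.01*-8.2652 = 3.4501
y_raw = -3.019 - 0.01*-61.304 = -2.406
Step 3: Project onto [-1, 3].
x_proj = clip(3.4501) = 3.0
y_proj = clip(-2.406) = -1.0
Step 4: Evaluate f.
f(3.0, -1.0) = -15.0


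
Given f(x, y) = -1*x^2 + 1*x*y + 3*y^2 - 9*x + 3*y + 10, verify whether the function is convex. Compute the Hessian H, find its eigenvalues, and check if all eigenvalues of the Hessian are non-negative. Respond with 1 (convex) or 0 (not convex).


The Hessian of f(x,y) = -1*x^2 + 1*x*y + 3*y^2 - 9*x + 3*y + 10 is:
H = [[-2, 1], [1, 6]]
Trace = -2 + 6 = 4
Determinant = -2*6 - (1)^2 = -13
Discriminant = (4)^2 - 4*-13 = 68.0
Eigenvalues: lambda_1 = -2.1231, lambda_2 = 6.1231
The function is not convex.

0


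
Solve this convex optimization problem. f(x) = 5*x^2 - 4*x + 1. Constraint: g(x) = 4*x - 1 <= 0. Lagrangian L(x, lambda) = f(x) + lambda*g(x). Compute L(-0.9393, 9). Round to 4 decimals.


Step 1: Evaluate f(x).
f(-0.9393) = 5*(-0.9393)^2 - 4*(-0.9393) + 1 = 9.1686
Step 2: Evaluate g(x).
g(-0.9393) = 4*-0.9393 - 1 = -4.7572
Step 3: Compute Lagrangian.
L = 9.1686 + 9*-4.7572 = -33.6462


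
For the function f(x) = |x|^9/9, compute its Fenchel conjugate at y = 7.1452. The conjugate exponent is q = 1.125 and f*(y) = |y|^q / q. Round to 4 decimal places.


The conjugate exponent q satisfies 1/p + 1/q = 1.
p = 9, so q = 9/(9 - 1) = 1.125
|y|^q = 7.1452^1.125 = 9.1362
f*(7.1452) = 9.1362 / 1.125 = 8.1211


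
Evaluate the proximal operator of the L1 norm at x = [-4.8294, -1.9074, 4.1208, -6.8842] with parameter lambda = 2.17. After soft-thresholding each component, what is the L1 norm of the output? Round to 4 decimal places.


Soft-thresholding with lambda = 2.17:
prox(-4.8294) = sign(-4.8294)*max(|-4.8294| - 2.17, 0) = -2.6594
prox(-1.9074) = sign(-1.9074)*max(|-1.9074| - 2.17, 0) = 0.0
prox(4.1208) = sign(4.1208)*max(|4.1208| - 2.17, 0) = 1.9508
prox(-6.8842) = sign(-6.8842)*max(|-6.8842| - 2.17, 0) = -4.7142
prox(x) = [-2.6594, 0.0, 1.9508, -4.7142]
||prox(x)||_1 = 2.6594 + 0.0 + 1.9508 + 4.7142 = 9.3244


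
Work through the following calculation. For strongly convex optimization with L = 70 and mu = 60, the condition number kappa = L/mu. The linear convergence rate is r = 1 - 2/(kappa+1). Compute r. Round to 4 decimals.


Step 1: Compute the condition number.
kappa = L/mu = 70/60 = 1.1667
Step 2: Compute the convergence rate.
r = 1 - 2/(kappa + 1) = 1 - 2*mu/(L + mu) = (L - mu)/(L + mu) = 10/130 = 0.0769


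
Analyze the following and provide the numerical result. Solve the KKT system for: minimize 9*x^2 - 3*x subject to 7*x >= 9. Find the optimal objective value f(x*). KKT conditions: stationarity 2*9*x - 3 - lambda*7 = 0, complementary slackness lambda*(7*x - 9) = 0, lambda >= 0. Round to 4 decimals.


Step 1: Try lambda = 0 (constraint inactive).
x_unc = 3/(2*9) = 0.1667
Check: 7*0.1667 = 1.1669 < 9 -- violated!
Step 2: Constraint must be active: 7*x = 9
x* = 9/7 = 1.2857 (rounded; the exact value 9/7 is used below)
lambda = (2*9*(9/7) - 3)/7 = 2.8776
Step 3: Compute optimal value.
f(x*) = 9*(9/7)^2 - 3*(9/7) = 11.0204


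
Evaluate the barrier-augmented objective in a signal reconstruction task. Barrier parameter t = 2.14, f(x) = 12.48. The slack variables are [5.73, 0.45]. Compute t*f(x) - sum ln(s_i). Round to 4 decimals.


Step 1: Compute log-barrier.
ln values: [1.7457, -0.7985]
phi = -(1.7457 - 0.7985) = -0.9472
Step 2: Compute augmented objective.
t*f(x) = 2.14*12.48 = 26.7072
Total = 26.7072 - 0.9472 = 25.76


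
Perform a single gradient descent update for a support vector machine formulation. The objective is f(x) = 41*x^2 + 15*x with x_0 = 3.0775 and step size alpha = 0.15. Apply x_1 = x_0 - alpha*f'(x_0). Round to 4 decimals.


We compute the gradient at x_0 and apply the update.
f'(x) = 82*x + 15
f'(3.0775) = 82*3.0775 + 15 = 267.355
x_1 = 3.0775 - 0.15*267.355 = -37.0258


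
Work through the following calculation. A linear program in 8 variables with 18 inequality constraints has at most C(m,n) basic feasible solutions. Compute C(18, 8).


Each vertex corresponds to some choice of n active constraints out of m, so the number of vertices is at most C(m, n) = m! / (n!(m-n)!).
m = 18, n = 8
Numerator: 18 * 17 * 16 * 15 * 14 * 13 * 12 * 11
Denominator: 8! = 40320
C(18, 8) = 43758


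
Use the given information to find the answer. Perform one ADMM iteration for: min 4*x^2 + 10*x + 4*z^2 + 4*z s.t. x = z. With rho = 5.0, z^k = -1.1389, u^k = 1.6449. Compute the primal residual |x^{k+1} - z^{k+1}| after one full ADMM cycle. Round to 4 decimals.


ADMM iteration with rho = 5.0, z^k = -1.1389, u^k = 1.6449
Step 1: x-update.
Minimize 4*x^2 + 10*x + (5.0/2)*(x + 1.1389 + 1.6449)^2
FOC: (2*4 + 5.0)*x = -10 + 5.0*(-1.1389 - 1.6449)
x^{k+1} = -1.8399
Step 2: z-update.
Minimize 4*z^2 + 4*z + (5.0/2)*(-1.8399 - z + 1.6449)^2
FOC: (2*4 + 5.0)*z = -4 + 5.0*(-1.8399 + 1.6449)
z^{k+1} = -0.3827
Step 3: u-update.
u^{k+1} = 1.6449 - 1.8399 + 0.3827 = 0.1877
Step 4: Primal residual = |-1.8399 + 0.3827| = 1.4572


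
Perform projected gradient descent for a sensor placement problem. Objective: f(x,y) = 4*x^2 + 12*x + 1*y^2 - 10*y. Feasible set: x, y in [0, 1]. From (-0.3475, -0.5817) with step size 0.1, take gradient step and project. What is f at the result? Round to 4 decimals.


Step 1: Compute gradient at (-0.3475, -0.5817).
grad_x = 2*4*-0.3475 + 12 = 9.22
grad_y = 2*1*-0.5817 - 10 = -11.1634
Step 2: Gradient step.
x_raw = -0.3475 - 0.1*9.22 = -1.2695
y_raw = -0.5817 - 0.1*-11.1634 = 0.5346
Step 3: Project onto [0, 1].
x_proj = clip(-1.2695) = 0.0
y_proj = clip(0.5346) = 0.5346
Step 4: Evaluate f.
f(0.0, 0.5346) = -5.0606


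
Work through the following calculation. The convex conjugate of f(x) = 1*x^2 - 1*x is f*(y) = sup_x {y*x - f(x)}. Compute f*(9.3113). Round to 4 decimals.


f*(y) = sup_x {y*x - a*x^2 - b*x} = sup_x {(y-b)*x - a*x^2}
FOC: (y - b) - 2a*x = 0 => x* = (y - b)/(2a)
x* = (9.3113 + 1)/(2*1) = 5.1557
f*(9.3113) = (y-b)^2/(4a) = (9.3113 + 1)^2/(4*1)
= 106.3229/4 = 26.5807


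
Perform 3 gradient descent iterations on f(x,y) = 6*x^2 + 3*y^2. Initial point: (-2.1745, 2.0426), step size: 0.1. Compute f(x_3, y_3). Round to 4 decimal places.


Gradient descent on f(x,y) = 6*x^2 + 3*y^2.
Starting point: (-2.1745, 2.0426), alpha = 0.1
Step 1: grad_x = 2*6*-2.1745 = -26.094, grad_y = 2*3*2.0426 = 12.2556
  x_1 = -2.1745 - 0.1*-26.094 = 0.4349
  y_1 = 2.0426 - 0.1*12.2556 = 0.817
Step 2: grad_x = 2*6*0.4349 = 5.2188, grad_y = 2*3*0.817 = 4.9022
  x_2 = 0.4349 - 0.1*5.2188 = -0.087
  y_2 = 0.817 - 0.1*4.9022 = 0.3268
Step 3: grad_x = 2*6*-0.087 = -1.0438, grad_y = 2*3*0.3268 = 1.9609
  x_3 = -0.087 - 0.1*-1.0438 = 0.0174
  y_3 = 0.3268 - 0.1*1.9609 = 0.1307
f(0.0174, 0.1307) = 6*0.0174^2 + 3*0.1307^2 = 0.0531


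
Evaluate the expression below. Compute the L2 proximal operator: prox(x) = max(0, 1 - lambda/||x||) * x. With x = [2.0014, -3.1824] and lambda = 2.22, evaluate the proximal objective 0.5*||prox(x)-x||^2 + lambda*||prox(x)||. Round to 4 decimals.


Step 1: Compute ||x||.
||x|| = 3.7594
Step 2: Compute scaling factor.
scale = max(0, 1 - 2.22/3.7594) = 0.4095
Step 3: prox(x) = [0.8195, -1.3031]
||prox(x)|| = 1.5394
Step 4: Proximal objective.
0.5*||prox-x||^2 = 2.4642
lambda*||prox|| = 3.4175
Total = 5.8817


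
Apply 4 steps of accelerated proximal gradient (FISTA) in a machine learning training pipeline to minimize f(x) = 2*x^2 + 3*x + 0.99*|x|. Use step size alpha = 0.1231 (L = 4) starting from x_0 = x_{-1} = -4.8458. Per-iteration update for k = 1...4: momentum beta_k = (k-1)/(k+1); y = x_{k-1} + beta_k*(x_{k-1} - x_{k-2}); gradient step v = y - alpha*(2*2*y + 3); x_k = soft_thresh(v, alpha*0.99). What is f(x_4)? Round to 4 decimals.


FISTA on f(x) = 2*x^2 + 3*x + 0.99*|x|
L = 4, alpha = 0.1231
Iteration 1: beta = 0.0, y = -4.8458 + 0.0*(-4.8458 + 4.8458) = -4.8458
  grad(y) = -16.3832, v = y - alpha*grad = -2.829
  prox(v) = soft_thresh(-2.829, 0.1219) = -2.7072
Iteration 2: beta = 0.3333, y = -2.7072 + 0.3333*(-2.7072 + 4.8458) = -1.9943
  grad(y) = -4.9771, v = y - alpha*grad = -1.3816
  prox(v) = soft_thresh(-1.3816, 0.1219) = -1.2597
Iteration 3: beta = 0.5, y = -1.2597 + 0.5*(-1.2597 + 2.7072) = -0.536
  grad(y) = 0.856, v = y - alpha*grad = -0.6414
  prox(v) = soft_thresh(-0.6414, 0.1219) = -0.5195
Iteration 4: beta = 0.6, y = -0.5195 + 0.6*(-0.5195 + 1.2597) = -0.0754
  grad(y) = 2.6985, v = y - alpha*grad = -0.4076
  prox(v) = soft_thresh(-0.4076, 0.1219) = -0.2857
f(x_4) = 2*(-0.2857)^2 + 3*(-0.2857) + 0.99*|-0.2857| = -0.411


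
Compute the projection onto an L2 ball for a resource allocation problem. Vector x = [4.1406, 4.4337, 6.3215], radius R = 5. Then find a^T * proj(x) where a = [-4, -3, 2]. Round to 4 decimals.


Step 1: Compute ||x|| (intermediates to 6 decimals).
||x|| = sqrt(4.1406^2 + 4.4337^2 + 6.3215^2) = 8.761485
Step 2: Project.
Since ||x|| > R, scale = R/||x|| = 5/8.761485 = 0.57068, proj(x) = scale * x
proj(x) = [2.362958, 2.530224, 3.607554]
Step 3: Dot product.
a^T * proj(x) = -4*2.362958 - 3*2.530224 + 2*3.607554 = -9.8274


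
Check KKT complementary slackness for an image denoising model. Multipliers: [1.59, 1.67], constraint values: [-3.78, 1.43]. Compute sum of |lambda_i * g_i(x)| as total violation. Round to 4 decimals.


KKT complementary slackness check:
lambda_1 * g_1 = 1.59 * -3.78 = -6.0102
lambda_2 * g_2 = 1.67 * 1.43 = 2.3881
Total violation = 6.0102 + 2.3881 = 8.3983


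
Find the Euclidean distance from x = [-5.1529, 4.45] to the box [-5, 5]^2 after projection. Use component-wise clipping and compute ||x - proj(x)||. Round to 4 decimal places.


Project each component onto [-5, 5].
clip(-5.1529) = -5.0, clip(4.45) = 4.45
Projection = [-5.0, 4.45]
Squared diffs: [0.0234, 0.0]
Distance = sqrt(0.0234) = 0.1529


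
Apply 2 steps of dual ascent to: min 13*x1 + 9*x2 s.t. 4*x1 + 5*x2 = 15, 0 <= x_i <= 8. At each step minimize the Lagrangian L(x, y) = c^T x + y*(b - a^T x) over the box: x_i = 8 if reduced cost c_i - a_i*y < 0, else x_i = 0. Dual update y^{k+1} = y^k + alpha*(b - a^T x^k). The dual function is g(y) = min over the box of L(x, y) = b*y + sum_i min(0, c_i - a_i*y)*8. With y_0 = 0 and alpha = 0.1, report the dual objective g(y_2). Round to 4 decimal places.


Dual ascent for LP: min 13*x1 + 9*x2, 4*x1 + 5*x2 = 15, 0 <= x_i <= 8
Step 1: y^k = 0.0, reduced costs: (13.0, 9.0)
  x^k = (0.0, 0.0), subgradient = b - a^T x = 15.0
  y^{k+1} = 0.0 + 0.1*15.0 = 1.5
Step 2: y^k = 1.5, reduced costs: (7.0, 1.5)
  x^k = (0.0, 0.0), subgradient = b - a^T x = 15.0
  y^{k+1} = 1.5 + 0.1*15.0 = 3.0
Dual objective at y_2 = 3.0: reduced costs (1.0, -6.0), box minimizer x = (0.0, 8.0)
g(y_2) = b*y + (c1 - a1*y)*x1 + (c2 - a2*y)*x2 = 15*3.0 + 1.0*0.0 + (-6.0)*8.0 = 45.0 + 0.0 - 48.0 = -3.0


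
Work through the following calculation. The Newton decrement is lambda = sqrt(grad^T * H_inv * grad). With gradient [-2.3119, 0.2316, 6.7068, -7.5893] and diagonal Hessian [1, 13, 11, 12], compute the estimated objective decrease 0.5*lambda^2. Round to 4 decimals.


Step 1: H is diagonal, so H^(-1) * g = [-2.3119, 0.0178, 0.6097, -0.6324].
Step 2: g^T H^(-1) g = sum_i g_i^2 / H_ii
  = (-2.3119)^2/1 + (0.2316)^2/13 + (6.7068)^2/11 + (-7.5893)^2/12
  = 5.3449 + 0.0041 + 4.0892 + 4.7998 = 14.238
Step 3: Objective decrease = 0.5 * g^T H^(-1) g = 7.119


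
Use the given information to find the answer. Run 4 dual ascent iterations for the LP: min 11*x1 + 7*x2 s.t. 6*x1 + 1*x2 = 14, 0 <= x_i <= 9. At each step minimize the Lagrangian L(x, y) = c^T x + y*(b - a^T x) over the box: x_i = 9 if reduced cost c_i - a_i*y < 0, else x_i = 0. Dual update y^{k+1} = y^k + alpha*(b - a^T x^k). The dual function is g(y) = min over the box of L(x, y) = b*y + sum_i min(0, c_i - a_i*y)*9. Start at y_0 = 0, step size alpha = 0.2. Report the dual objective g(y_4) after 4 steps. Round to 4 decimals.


Dual ascent for LP: min 11*x1 + 7*x2, 6*x1 + 1*x2 = 14, 0 <= x_i <= 9
Step 1: y^k = 0.0, reduced costs: (11.0, 7.0)
  x^k = (0.0, 0.0), subgradient = b - a^T x = 14.0
  y^{k+1} = 0.0 + 0.2*14.0 = 2.8
Step 2: y^k = 2.8, reduced costs: (-5.8, 4.2)
  x^k = (9.0, 0.0), subgradient = b - a^T x = -40.0
  y^{k+1} = 2.8 + 0.2*-40.0 = -5.2
Step 3: y^k = -5.2, reduced costs: (42.2, 12.2)
  x^k = (0.0, 0.0), subgradient = b - a^T x = 14.0
  y^{k+1} = -5.2 + 0.2*14.0 = -2.4
Step 4: y^k = -2.4, reduced costs: (25.4, 9.4)
  x^k = (0.0, 0.0), subgradient = b - a^T x = 14.0
  y^{k+1} = -2.4 + 0.2*14.0 = 0.4
Dual objective at y_4 = 0.4: reduced costs (8.6, 6.6), box minimizer x = (0.0, 0.0)
g(y_4) = b*y + (c1 - a1*y)*x1 + (c2 - a2*y)*x2 = 14*0.4 + 8.6*0.0 + 6.6*0.0 = 5.6 + 0.0 + 0.0 = 5.6


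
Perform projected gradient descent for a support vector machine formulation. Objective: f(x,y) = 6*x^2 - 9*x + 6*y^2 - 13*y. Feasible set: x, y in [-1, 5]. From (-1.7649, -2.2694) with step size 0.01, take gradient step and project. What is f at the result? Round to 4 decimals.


Step 1: Compute gradient at (-1.7649, -2.2694).
grad_x = 2*6*-1.7649 - 9 = -30.1788
grad_y = 2*6*-2.2694 - 13 = -40.2328
Step 2: Gradient step.
x_raw = -1.7649 - 0.01*-30.1788 = -1.4631
y_raw = -2.2694 - 0.01*-40.2328 = -1.8671
Step 3: Project onto [-1, 5].
x_proj = clip(-1.4631) = -1.0
y_proj = clip(-1.8671) = -1.0
Step 4: Evaluate f.
f(-1.0, -1.0) = 34.0


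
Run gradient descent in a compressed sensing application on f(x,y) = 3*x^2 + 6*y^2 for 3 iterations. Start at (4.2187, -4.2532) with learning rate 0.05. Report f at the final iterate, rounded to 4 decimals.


Gradient descent on f(x,y) = 3*x^2 + 6*y^2.
Starting point: (4.2187, -4.2532), alpha = 0.05
Step 1: grad_x = 2*3*4.2187 = 25.3122, grad_y = 2*6*-4.2532 = -51.0384
  x_1 = 4.2187 - 0.05*25.3122 = 2.9531
  y_1 = -4.2532 - 0.05*-51.0384 = -1.7013
Step 2: grad_x = 2*3*2.9531 = 17.7185, grad_y = 2*6*-1.7013 = -20.4154
  x_2 = 2.9531 - 0.05*17.7185 = 2.0672
  y_2 = -1.7013 - 0.05*-20.4154 = -0.6805
Step 3: grad_x = 2*3*2.0672 = 12.403, grad_y = 2*6*-0.6805 = -8.1661
  x_3 = 2.0672 - 0.05*12.403 = 1.447
  y_3 = -0.6805 - 0.05*-8.1661 = -0.2722
f(1.447, -0.2722) = 3*1.447^2 + 6*(-0.2722)^2 = 6.7261


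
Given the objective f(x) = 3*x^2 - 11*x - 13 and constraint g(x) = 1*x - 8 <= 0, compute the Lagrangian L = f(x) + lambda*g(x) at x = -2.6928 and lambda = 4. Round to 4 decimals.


Step 1: Evaluate f(x).
f(-2.6928) = 3*(-2.6928)^2 - 11*(-2.6928) - 13 = 38.3743
Step 2: Evaluate g(x).
g(-2.6928) = 1*-2.6928 - 8 = -10.6928
Step 3: Compute Lagrangian.
L = 38.3743 + 4*-10.6928 = -4.3969


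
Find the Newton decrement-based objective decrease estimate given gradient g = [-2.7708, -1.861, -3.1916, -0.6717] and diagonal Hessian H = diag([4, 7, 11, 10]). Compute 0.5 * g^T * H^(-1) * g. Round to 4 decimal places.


Step 1: H is diagonal, so H^(-1) * g = [-0.6927, -0.2659, -0.2901, -0.0672].
Step 2: g^T H^(-1) g = sum_i g_i^2 / H_ii
  = (-2.7708)^2/4 + (-1.861)^2/7 + (-3.1916)^2/11 + (-0.6717)^2/10
  = 1.9193 + 0.4948 + 0.926 + 0.0451 = 3.3852
Step 3: Objective decrease = 0.5 * g^T H^(-1) g = 1.6926


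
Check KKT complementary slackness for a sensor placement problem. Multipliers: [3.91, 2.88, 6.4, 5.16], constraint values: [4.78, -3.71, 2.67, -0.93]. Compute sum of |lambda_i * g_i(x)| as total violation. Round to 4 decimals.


KKT complementary slackness check:
lambda_1 * g_1 = 3.91 * 4.78 = 18.6898
lambda_2 * g_2 = 2.88 * -3.71 = -10.6848
lambda_3 * g_3 = 6.4 * 2.67 = 17.088
lambda_4 * g_4 = 5.16 * -0.93 = -4.7988
Total violation = 18.6898 + 10.6848 + 17.088 + 4.7988 = 51.2614


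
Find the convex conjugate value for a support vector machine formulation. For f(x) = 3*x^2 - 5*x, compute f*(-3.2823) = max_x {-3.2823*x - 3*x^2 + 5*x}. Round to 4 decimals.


f*(y) = sup_x {y*x - a*x^2 - b*x} = sup_x {(y-b)*x - a*x^2}
FOC: (y - b) - 2a*x = 0 => x* = (y - b)/(2a)
x* = (-3.2823 + 5)/(2*3) = 0.2863
f*(-3.2823) = (y-b)^2/(4a) = (-3.2823 + 5)^2/(4*3)
= 2.9505/12 = 0.2459


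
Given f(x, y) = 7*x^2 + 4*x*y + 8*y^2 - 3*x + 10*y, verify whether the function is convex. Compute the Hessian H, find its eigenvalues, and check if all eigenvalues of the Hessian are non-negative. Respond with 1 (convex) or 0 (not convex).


The Hessian of f(x,y) = 7*x^2 + 4*x*y + 8*y^2 - 3*x + 10*y is:
H = [[14, 4], [4, 16]]
Trace = 14 + 16 = 30
Determinant = 14*16 - (4)^2 = 208
Discriminant = (30)^2 - 4*208 = 68.0
Eigenvalues: lambda_1 = 10.8769, lambda_2 = 19.1231
The function is convex.

1


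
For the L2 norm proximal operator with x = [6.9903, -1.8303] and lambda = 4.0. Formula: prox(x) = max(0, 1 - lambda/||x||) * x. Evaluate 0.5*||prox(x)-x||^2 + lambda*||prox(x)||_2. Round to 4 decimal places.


Step 1: Compute ||x||.
||x|| = 7.2259
Step 2: Compute scaling factor.
scale = max(0, 1 - 4.0/7.2259) = 0.4464
Step 3: prox(x) = [3.1207, -0.8171]
||prox(x)|| = 3.2259
Step 4: Proximal objective.
0.5*||prox-x||^2 = 8.0
lambda*||prox|| = 12.9036
Total = 20.9038


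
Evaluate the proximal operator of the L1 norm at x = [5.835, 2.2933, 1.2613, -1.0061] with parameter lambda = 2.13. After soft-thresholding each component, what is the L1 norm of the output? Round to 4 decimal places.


Soft-thresholding with lambda = 2.13:
prox(5.835) = sign(5.835)*max(|5.835| - 2.13, 0) = 3.705
prox(2.2933) = sign(2.2933)*max(|2.2933| - 2.13, 0) = 0.1633
prox(1.2613) = sign(1.2613)*max(|1.2613| - 2.13, 0) = 0.0
prox(-1.0061) = sign(-1.0061)*max(|-1.0061| - 2.13, 0) = 0.0
prox(x) = [3.705, 0.1633, 0.0, 0.0]
||prox(x)||_1 = 3.705 + 0.1633 + 0.0 + 0.0 = 3.8683


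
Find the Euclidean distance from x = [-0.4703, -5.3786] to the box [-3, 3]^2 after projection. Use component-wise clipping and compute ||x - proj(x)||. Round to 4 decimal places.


Project each component onto [-3, 3].
clip(-0.4703) = -0.4703, clip(-5.3786) = -3.0
Projection = [-0.4703, -3.0]
Squared diffs: [0.0, 5.6577]
Distance = sqrt(5.6577) = 2.3786


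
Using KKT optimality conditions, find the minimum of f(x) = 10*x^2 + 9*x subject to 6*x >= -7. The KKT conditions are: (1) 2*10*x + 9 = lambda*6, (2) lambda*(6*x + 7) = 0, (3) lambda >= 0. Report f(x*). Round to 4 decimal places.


Step 1: Try lambda = 0 (constraint inactive).
Stationarity: 2*10*x + 9 = 0
x* = -9/(2*10) = -0.45
Check constraint: 6*-0.45 = -2.7 >= -7 -- satisfied.
Step 2: Compute optimal value.
f(x*) = 10*(-0.45)^2 + 9*(-0.45) = -2.025


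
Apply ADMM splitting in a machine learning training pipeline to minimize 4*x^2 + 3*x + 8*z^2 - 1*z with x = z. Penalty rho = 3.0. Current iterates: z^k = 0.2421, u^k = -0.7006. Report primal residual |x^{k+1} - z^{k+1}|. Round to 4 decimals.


ADMM iteration with rho = 3.0, z^k = 0.2421, u^k = -0.7006
Step 1: x-update.
Minimize 4*x^2 + 3*x + (3.0/2)*(x - 0.2421 - 0.7006)^2
FOC: (2*4 + 3.0)*x = -3 + 3.0*(0.2421 + 0.7006)
x^{k+1} = -0.0156
Step 2: z-update.
Minimize 8*z^2 - 1*z + (3.0/2)*(-0.0156 - z - 0.7006)^2
FOC: (2*8 + 3.0)*z = 1 + 3.0*(-0.0156 - 0.7006)
z^{k+1} = -0.0605
Step 3: u-update.
u^{k+1} = -0.7006 - 0.0156 + 0.0605 = -0.6558
Step 4: Primal residual = |-0.0156 + 0.0605| = 0.0448


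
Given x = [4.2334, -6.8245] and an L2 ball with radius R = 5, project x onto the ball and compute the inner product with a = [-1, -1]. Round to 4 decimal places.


Step 1: Compute ||x|| (intermediates to 6 decimals).
||x|| = sqrt(4.2334^2 + (-6.8245)^2) = 8.030908
Step 2: Project.
Since ||x|| > R, scale = R/||x|| = 5/8.030908 = 0.622595, proj(x) = scale * x
proj(x) = [2.635694, -4.2489]
Step 3: Dot product.
a^T * proj(x) = -1*2.635694 - 1*(-4.2489) = 1.6132


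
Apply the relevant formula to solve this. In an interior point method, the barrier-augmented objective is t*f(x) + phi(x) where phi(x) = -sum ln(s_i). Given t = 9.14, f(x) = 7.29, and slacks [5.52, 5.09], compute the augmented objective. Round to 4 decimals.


Step 1: Compute log-barrier.
ln values: [1.7084, 1.6273]
phi = -(1.7084 + 1.6273) = -3.3357
Step 2: Compute augmented objective.
t*f(x) = 9.14*7.29 = 66.6306
Total = 66.6306 - 3.3357 = 63.2949


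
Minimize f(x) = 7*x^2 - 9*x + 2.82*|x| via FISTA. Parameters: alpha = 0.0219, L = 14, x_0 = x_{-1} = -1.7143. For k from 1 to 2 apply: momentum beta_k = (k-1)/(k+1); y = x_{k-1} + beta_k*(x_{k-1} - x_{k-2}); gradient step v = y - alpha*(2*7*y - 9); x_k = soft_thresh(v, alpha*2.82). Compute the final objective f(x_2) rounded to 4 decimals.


FISTA on f(x) = 7*x^2 - 9*x + 2.82*|x|
L = 14, alpha = 0.0219
Iteration 1: beta = 0.0, y = -1.7143 + 0.0*(-1.7143 + 1.7143) = -1.7143
  grad(y) = -33.0002, v = y - alpha*grad = -0.9916
  prox(v) = soft_thresh(-0.9916, 0.0618) = -0.9298
Iteration 2: beta = 0.3333, y = -0.9298 + 0.3333*(-0.9298 + 1.7143) = -0.6684
  grad(y) = -18.3569, v = y - alpha*grad = -0.2663
  prox(v) = soft_thresh(-0.2663, 0.0618) = -0.2046
f(x_2) = 7*(-0.2046)^2 - 9*(-0.2046) + 2.82*|-0.2046| = 2.711


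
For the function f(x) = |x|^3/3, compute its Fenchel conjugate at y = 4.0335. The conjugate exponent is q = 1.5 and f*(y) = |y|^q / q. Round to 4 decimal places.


The conjugate exponent q satisfies 1/p + 1/q = 1.
p = 3, so q = 3/(3 - 1) = 1.5
|y|^q = 4.0335^1.5 = 8.1007
f*(4.0335) = 8.1007 / 1.5 = 5.4005


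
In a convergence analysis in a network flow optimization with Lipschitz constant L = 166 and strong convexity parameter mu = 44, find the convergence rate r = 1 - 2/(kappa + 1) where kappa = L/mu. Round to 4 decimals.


Step 1: Compute the condition number.
kappa = L/mu = 166/44 = 3.7727
Step 2: Compute the convergence rate.
r = 1 - 2/(kappa + 1) = 1 - 2*mu/(L + mu) = (L - mu)/(L + mu) = 122/210 = 0.581


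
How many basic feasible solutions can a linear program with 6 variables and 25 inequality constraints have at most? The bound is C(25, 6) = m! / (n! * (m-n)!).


Each vertex corresponds to some choice of n active constraints out of m, so the number of vertices is at most C(m, n) = m! / (n!(m-n)!).
m = 25, n = 6
Numerator: 25 * 24 * 23 * 22 * 21 * 20
Denominator: 6! = 720
C(25, 6) = 177100


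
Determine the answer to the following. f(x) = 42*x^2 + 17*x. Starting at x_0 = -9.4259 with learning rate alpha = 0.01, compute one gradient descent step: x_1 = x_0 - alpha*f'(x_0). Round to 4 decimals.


We compute the gradient at x_0 and apply the update.
f'(x) = 84*x + 17
f'(-9.4259) = 84*-9.4259 + 17 = -774.7756
x_1 = -9.4259 - 0.01*-774.7756 = -1.6781


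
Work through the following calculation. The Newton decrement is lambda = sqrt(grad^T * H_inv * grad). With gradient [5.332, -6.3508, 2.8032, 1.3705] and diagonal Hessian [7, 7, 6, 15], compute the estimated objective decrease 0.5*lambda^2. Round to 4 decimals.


Step 1: H is diagonal, so H^(-1) * g = [0.7617, -0.9073, 0.4672, 0.0914].
Step 2: g^T H^(-1) g = sum_i g_i^2 / H_ii
  = (5.332)^2/7 + (-6.3508)^2/7 + (2.8032)^2/6 + (1.3705)^2/15
  = 4.0615 + 5.7618 + 1.3097 + 0.1252 = 11.2581
Step 3: Objective decrease = 0.5 * g^T H^(-1) g = 5.6291


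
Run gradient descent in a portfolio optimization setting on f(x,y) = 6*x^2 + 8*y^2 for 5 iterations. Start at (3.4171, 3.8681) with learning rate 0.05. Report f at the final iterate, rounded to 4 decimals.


Gradient descent on f(x,y) = 6*x^2 + 8*y^2.
Starting point: (3.4171, 3.8681), alpha = 0.05
Step 1: grad_x = 2*6*3.4171 = 41.0052, grad_y = 2*8*3.8681 = 61.8896
  x_1 = 3.4171 - 0.05*41.0052 = 1.3668
  y_1 = 3.8681 - 0.05*61.8896 = 0.7736
Step 2: grad_x = 2*6*1.3668 = 16.4021, grad_y = 2*8*0.7736 = 12.3779
  x_2 = 1.3668 - 0.05*16.4021 = 0.5467
  y_2 = 0.7736 - 0.05*12.3779 = 0.1547
Step 3: grad_x = 2*6*0.5467 = 6.5608, grad_y = 2*8*0.1547 = 2.4756
  x_3 = 0.5467 - 0.05*6.5608 = 0.2187
  y_3 = 0.1547 - 0.05*2.4756 = 0.0309
Step 4: grad_x = 2*6*0.2187 = 2.6243, grad_y = 2*8*0.0309 = 0.4951
  x_4 = 0.2187 - 0.05*2.6243 = 0.0875
  y_4 = 0.0309 - 0.05*0.4951 = 0.0062
Step 5: grad_x = 2*6*0.0875 = 1.0497, grad_y = 2*8*0.0062 = 0.099
  x_5 = 0.0875 - 0.05*1.0497 = 0.035
  y_5 = 0.0062 - 0.05*0.099 = 0.0012
f(0.035, 0.0012) = 6*0.035^2 + 8*0.0012^2 = 0.0074


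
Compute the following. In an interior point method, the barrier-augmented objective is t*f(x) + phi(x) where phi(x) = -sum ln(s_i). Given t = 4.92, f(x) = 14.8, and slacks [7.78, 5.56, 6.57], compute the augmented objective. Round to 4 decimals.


Step 1: Compute log-barrier.
ln values: [2.0516, 1.7156, 1.8825]
phi = -(2.0516 + 1.7156 + 1.8825) = -5.6497
Step 2: Compute augmented objective.
t*f(x) = 4.92*14.8 = 72.816
Total = 72.816 - 5.6497 = 67.1663


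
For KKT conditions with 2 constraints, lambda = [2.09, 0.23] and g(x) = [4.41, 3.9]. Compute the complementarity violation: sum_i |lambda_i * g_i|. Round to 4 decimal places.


KKT complementary slackness check:
lambda_1 * g_1 = 2.09 * 4.41 = 9.2169
lambda_2 * g_2 = 0.23 * 3.9 = 0.897
Total violation = 9.2169 + 0.897 = 10.1139


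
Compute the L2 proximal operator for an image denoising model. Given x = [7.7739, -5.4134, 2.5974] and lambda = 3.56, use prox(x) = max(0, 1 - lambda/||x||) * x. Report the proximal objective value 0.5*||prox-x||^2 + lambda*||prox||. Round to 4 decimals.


Step 1: Compute ||x||.
||x|| = 9.8227
Step 2: Compute scaling factor.
scale = max(0, 1 - 3.56/9.8227) = 0.6376
Step 3: prox(x) = [4.9564, -3.4514, 1.656]
||prox(x)|| = 6.2627
Step 4: Proximal objective.
0.5*||prox-x||^2 = 6.3368
lambda*||prox|| = 22.2952
Total = 28.6319


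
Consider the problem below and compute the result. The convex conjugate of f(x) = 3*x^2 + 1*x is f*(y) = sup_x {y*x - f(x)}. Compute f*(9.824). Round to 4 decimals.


f*(y) = sup_x {y*x - a*x^2 - b*x} = sup_x {(y-b)*x - a*x^2}
FOC: (y - b) - 2a*x = 0 => x* = (y - b)/(2a)
x* = (9.824 - 1)/(2*3) = 1.4707
f*(9.824) = (y-b)^2/(4a) = (9.824 - 1)^2/(4*3)
= 77.863/12 = 6.4886


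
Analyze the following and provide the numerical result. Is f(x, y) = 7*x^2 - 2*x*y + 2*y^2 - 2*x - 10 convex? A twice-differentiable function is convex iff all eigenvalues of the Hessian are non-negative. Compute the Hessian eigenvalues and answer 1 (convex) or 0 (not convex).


The Hessian of f(x,y) = 7*x^2 - 2*x*y + 2*y^2 - 2*x - 10 is:
H = [[14, -2], [-2, 4]]
Trace = 14 + 4 = 18
Determinant = 14*4 - (-2)^2 = 52
Discriminant = (18)^2 - 4*52 = 116.0
Eigenvalues: lambda_1 = 3.6148, lambda_2 = 14.3852
The function is convex.

1


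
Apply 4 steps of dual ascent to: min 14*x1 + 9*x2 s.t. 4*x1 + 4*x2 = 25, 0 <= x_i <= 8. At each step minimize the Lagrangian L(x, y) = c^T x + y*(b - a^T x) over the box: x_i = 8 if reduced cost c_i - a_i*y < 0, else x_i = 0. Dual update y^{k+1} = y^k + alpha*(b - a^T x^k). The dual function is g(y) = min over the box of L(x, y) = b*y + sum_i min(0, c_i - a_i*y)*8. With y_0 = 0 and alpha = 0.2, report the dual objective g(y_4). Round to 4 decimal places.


Dual ascent for LP: min 14*x1 + 9*x2, 4*x1 + 4*x2 = 25, 0 <= x_i <= 8
Step 1: y^k = 0.0, reduced costs: (14.0, 9.0)
  x^k = (0.0, 0.0), subgradient = b - a^T x = 25.0
  y^{k+1} = 0.0 + 0.2*25.0 = 5.0
Step 2: y^k = 5.0, reduced costs: (-6.0, -11.0)
  x^k = (8.0, 8.0), subgradient = b - a^T x = -39.0
  y^{k+1} = 5.0 + 0.2*-39.0 = -2.8
Step 3: y^k = -2.8, reduced costs: (25.2, 20.2)
  x^k = (0.0, 0.0), subgradient = b - a^T x = 25.0
  y^{k+1} = -2.8 + 0.2*25.0 = 2.2
Step 4: y^k = 2.2, reduced costs: (5.2, 0.2)
  x^k = (0.0, 0.0), subgradient = b - a^T x = 25.0
  y^{k+1} = 2.2 + 0.2*25.0 = 7.2
Dual objective at y_4 = 7.2: reduced costs (-14.8, -19.8), box minimizer x = (8.0, 8.0)
g(y_4) = b*y + (c1 - a1*y)*x1 + (c2 - a2*y)*x2 = 25*7.2 + (-14.8)*8.0 + (-19.8)*8.0 = 180.0 - 118.4 - 158.4 = -96.8


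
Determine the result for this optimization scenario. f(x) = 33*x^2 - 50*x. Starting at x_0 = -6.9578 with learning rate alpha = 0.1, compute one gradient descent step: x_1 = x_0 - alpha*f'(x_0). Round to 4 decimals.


We compute the gradient at x_0 and apply the update.
f'(x) = 66*x - 50
f'(-6.9578) = 66*-6.9578 - 50 = -509.2148
x_1 = -6.9578 - 0.1*-509.2148 = 43.9637


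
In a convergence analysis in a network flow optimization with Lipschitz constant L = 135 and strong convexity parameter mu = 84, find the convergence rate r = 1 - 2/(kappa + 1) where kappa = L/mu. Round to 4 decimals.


Step 1: Compute the condition number.
kappa = L/mu = 135/84 = 1.6071
Step 2: Compute the convergence rate.
r = 1 - 2/(kappa + 1) = 1 - 2*mu/(L + mu) = (L - mu)/(L + mu) = 51/219 = 0.2329


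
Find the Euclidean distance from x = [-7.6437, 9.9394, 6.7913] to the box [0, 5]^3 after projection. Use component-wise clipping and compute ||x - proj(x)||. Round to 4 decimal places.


Project each component onto [0, 5].
clip(-7.6437) = 0.0, clip(9.9394) = 5.0, clip(6.7913) = 5.0
Projection = [0.0, 5.0, 5.0]
Squared diffs: [58.4261, 24.3977, 3.2088]
Distance = sqrt(86.0326) = 9.2754


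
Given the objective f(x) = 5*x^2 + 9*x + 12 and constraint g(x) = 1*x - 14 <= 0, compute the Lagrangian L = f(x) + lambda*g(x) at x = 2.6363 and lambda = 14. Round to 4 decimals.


Step 1: Evaluate f(x).
f(2.6363) = 5*2.6363^2 + 9*2.6363 + 12 = 70.4771
Step 2: Evaluate g(x).
g(2.6363) = 1*2.6363 - 14 = -11.3637
Step 3: Compute Lagrangian.
L = 70.4771 + 14*-11.3637 = -88.6147


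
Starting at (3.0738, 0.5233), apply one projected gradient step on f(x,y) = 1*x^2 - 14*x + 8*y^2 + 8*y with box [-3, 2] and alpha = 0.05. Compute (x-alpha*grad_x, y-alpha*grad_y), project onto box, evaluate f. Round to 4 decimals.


Step 1: Compute gradient at (3.0738, 0.5233).
grad_x = 2*1*3.0738 - 14 = -7.8524
grad_y = 2*8*0.5233 + 8 = 16.3728
Step 2: Gradient step.
x_raw = 3.0738 - 0.05*-7.8524 = 3.4664
y_raw = 0.5233 - 0.05*16.3728 = -0.2953
Step 3: Project onto [-3, 2].
x_proj = clip(3.4664) = 2.0
y_proj = clip(-0.2953) = -0.2953
Step 4: Evaluate f.
f(2.0, -0.2953) = -25.6649
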